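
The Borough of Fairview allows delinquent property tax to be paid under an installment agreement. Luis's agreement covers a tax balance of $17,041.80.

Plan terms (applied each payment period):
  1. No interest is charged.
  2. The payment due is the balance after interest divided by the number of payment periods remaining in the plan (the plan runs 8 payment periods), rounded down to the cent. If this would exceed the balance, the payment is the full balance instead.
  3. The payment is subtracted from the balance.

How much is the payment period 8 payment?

Payment period 1: opening $17,041.80; payment $2,130.22; balance $14,911.58
Payment period 2: opening $14,911.58; payment $2,130.22; balance $12,781.36
Payment period 3: opening $12,781.36; payment $2,130.22; balance $10,651.14
Payment period 4: opening $10,651.14; payment $2,130.22; balance $8,520.92
Payment period 5: opening $8,520.92; payment $2,130.23; balance $6,390.69
Payment period 6: opening $6,390.69; payment $2,130.23; balance $4,260.46
Payment period 7: opening $4,260.46; payment $2,130.23; balance $2,130.23
Payment period 8: opening $2,130.23; payment $2,130.23; balance $0.00

$2,130.23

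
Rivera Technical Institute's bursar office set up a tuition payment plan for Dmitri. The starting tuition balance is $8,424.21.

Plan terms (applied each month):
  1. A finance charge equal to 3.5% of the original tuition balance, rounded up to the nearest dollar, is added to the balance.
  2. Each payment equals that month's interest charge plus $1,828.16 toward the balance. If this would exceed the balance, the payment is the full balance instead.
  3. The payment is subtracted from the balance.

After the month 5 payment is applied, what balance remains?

# | Opening | Interest | Payment | End bal
1 | $8,424.21 | $295.00 | $2,123.16 | $6,596.05
2 | $6,596.05 | $295.00 | $2,123.16 | $4,767.89
3 | $4,767.89 | $295.00 | $2,123.16 | $2,939.73
4 | $2,939.73 | $295.00 | $2,123.16 | $1,111.57
5 | $1,111.57 | $295.00 | $1,406.57 | $0.00

$0.00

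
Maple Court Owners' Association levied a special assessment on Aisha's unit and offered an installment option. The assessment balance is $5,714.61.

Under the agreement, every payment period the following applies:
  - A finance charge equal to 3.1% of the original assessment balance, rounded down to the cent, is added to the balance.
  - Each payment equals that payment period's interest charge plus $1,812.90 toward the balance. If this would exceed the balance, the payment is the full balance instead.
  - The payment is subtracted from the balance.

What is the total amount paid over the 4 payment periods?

$6,423.21

Payment period 1: $5,714.61 +$177.15 interest = $5,891.76; pay $1,990.05 → $3,901.71
Payment period 2: $3,901.71 +$177.15 interest = $4,078.86; pay $1,990.05 → $2,088.81
Payment period 3: $2,088.81 +$177.15 interest = $2,265.96; pay $1,990.05 → $275.91
Payment period 4: $275.91 +$177.15 interest = $453.06; pay $453.06 → $0.00
Total paid: $6,423.21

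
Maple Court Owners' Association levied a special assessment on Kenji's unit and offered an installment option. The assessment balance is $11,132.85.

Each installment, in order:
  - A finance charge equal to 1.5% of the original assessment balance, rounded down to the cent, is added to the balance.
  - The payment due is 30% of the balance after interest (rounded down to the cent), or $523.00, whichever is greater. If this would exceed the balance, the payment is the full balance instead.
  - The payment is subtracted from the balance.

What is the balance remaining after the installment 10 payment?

$206.38

Installment 1: opening $11,132.85; interest $166.99 → $11,299.84; payment $3,389.95; balance $7,909.89
Installment 2: opening $7,909.89; interest $166.99 → $8,076.88; payment $2,423.06; balance $5,653.82
Installment 3: opening $5,653.82; interest $166.99 → $5,820.81; payment $1,746.24; balance $4,074.57
Installment 4: opening $4,074.57; interest $166.99 → $4,241.56; payment $1,272.46; balance $2,969.10
Installment 5: opening $2,969.10; interest $166.99 → $3,136.09; payment $940.82; balance $2,195.27
Installment 6: opening $2,195.27; interest $166.99 → $2,362.26; payment $708.67; balance $1,653.59
Installment 7: opening $1,653.59; interest $166.99 → $1,820.58; payment $546.17; balance $1,274.41
Installment 8: opening $1,274.41; interest $166.99 → $1,441.40; payment $523.00; balance $918.40
Installment 9: opening $918.40; interest $166.99 → $1,085.39; payment $523.00; balance $562.39
Installment 10: opening $562.39; interest $166.99 → $729.38; payment $523.00; balance $206.38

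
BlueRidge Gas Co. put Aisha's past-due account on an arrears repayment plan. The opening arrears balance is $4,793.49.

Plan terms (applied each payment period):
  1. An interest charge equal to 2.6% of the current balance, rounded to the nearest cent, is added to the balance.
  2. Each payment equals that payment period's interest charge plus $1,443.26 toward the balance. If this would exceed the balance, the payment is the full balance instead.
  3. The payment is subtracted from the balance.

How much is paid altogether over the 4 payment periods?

# | Opening | Interest | Payment | End bal
1 | $4,793.49 | $124.63 | $1,567.89 | $3,350.23
2 | $3,350.23 | $87.11 | $1,530.37 | $1,906.97
3 | $1,906.97 | $49.58 | $1,492.84 | $463.71
4 | $463.71 | $12.06 | $475.77 | $0.00
Total paid: $5,066.87

$5,066.87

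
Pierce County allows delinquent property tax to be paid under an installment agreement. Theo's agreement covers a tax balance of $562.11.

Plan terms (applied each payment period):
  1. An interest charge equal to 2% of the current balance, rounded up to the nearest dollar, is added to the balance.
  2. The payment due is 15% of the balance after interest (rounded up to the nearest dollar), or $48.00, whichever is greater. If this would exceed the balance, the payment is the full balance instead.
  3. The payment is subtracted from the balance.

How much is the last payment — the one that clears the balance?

$11.11

Payment period 1: opening $562.11; interest $12.00 → $574.11; payment $87.00; balance $487.11
Payment period 2: opening $487.11; interest $10.00 → $497.11; payment $75.00; balance $422.11
Payment period 3: opening $422.11; interest $9.00 → $431.11; payment $65.00; balance $366.11
Payment period 4: opening $366.11; interest $8.00 → $374.11; payment $57.00; balance $317.11
Payment period 5: opening $317.11; interest $7.00 → $324.11; payment $49.00; balance $275.11
Payment period 6: opening $275.11; interest $6.00 → $281.11; payment $48.00; balance $233.11
Payment period 7: opening $233.11; interest $5.00 → $238.11; payment $48.00; balance $190.11
Payment period 8: opening $190.11; interest $4.00 → $194.11; payment $48.00; balance $146.11
Payment period 9: opening $146.11; interest $3.00 → $149.11; payment $48.00; balance $101.11
Payment period 10: opening $101.11; interest $3.00 → $104.11; payment $48.00; balance $56.11
Payment period 11: opening $56.11; interest $2.00 → $58.11; payment $48.00; balance $10.11
Payment period 12: opening $10.11; interest $1.00 → $11.11; payment $11.11; balance $0.00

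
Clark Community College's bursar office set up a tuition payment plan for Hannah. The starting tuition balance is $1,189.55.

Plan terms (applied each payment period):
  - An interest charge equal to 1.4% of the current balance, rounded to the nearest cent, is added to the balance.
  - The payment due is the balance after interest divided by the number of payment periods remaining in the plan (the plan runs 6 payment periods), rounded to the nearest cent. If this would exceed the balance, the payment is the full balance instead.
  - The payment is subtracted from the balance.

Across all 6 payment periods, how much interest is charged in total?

$59.67

# | Opening | Interest | Payment | End bal
1 | $1,189.55 | $16.65 | $201.03 | $1,005.17
2 | $1,005.17 | $14.07 | $203.85 | $815.39
3 | $815.39 | $11.42 | $206.70 | $620.11
4 | $620.11 | $8.68 | $209.60 | $419.19
5 | $419.19 | $5.87 | $212.53 | $212.53
6 | $212.53 | $2.98 | $215.51 | $0.00
Total interest: $16.65 + $14.07 + $11.42 + $8.68 + $5.87 + $2.98 = $59.67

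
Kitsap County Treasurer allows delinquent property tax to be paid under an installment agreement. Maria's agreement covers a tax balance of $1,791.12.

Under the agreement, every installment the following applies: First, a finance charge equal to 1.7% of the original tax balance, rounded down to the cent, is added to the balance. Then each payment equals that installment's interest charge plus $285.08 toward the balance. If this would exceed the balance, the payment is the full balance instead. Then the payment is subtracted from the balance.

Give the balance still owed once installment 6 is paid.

$80.64

Installment 1: opening $1,791.12; interest $30.44 → $1,821.56; payment $315.52; balance $1,506.04
Installment 2: opening $1,506.04; interest $30.44 → $1,536.48; payment $315.52; balance $1,220.96
Installment 3: opening $1,220.96; interest $30.44 → $1,251.40; payment $315.52; balance $935.88
Installment 4: opening $935.88; interest $30.44 → $966.32; payment $315.52; balance $650.80
Installment 5: opening $650.80; interest $30.44 → $681.24; payment $315.52; balance $365.72
Installment 6: opening $365.72; interest $30.44 → $396.16; payment $315.52; balance $80.64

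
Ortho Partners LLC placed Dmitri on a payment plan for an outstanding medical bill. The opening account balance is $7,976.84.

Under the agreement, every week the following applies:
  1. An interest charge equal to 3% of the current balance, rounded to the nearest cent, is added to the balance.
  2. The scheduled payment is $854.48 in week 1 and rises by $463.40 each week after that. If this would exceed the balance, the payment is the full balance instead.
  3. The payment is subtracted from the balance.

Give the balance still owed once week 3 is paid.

$4,671.30

Week 1: $7,976.84 +$239.31 interest = $8,216.15; pay $854.48 → $7,361.67
Week 2: $7,361.67 +$220.85 interest = $7,582.52; pay $1,317.88 → $6,264.64
Week 3: $6,264.64 +$187.94 interest = $6,452.58; pay $1,781.28 → $4,671.30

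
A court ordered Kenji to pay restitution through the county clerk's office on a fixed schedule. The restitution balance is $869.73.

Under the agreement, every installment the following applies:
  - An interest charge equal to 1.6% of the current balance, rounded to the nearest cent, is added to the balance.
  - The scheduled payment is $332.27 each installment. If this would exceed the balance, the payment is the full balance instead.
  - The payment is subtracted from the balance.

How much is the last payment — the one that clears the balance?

$231.58

# | Opening | Interest | Payment | End bal
1 | $869.73 | $13.92 | $332.27 | $551.38
2 | $551.38 | $8.82 | $332.27 | $227.93
3 | $227.93 | $3.65 | $231.58 | $0.00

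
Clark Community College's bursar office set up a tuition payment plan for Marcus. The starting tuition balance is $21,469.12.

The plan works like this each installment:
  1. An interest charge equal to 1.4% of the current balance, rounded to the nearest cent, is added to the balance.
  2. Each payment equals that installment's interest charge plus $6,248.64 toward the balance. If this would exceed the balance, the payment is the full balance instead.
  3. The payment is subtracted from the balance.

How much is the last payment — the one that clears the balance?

Installment 1: opening $21,469.12; interest $300.57 → $21,769.69; payment $6,549.21; balance $15,220.48
Installment 2: opening $15,220.48; interest $213.09 → $15,433.57; payment $6,461.73; balance $8,971.84
Installment 3: opening $8,971.84; interest $125.61 → $9,097.45; payment $6,374.25; balance $2,723.20
Installment 4: opening $2,723.20; interest $38.12 → $2,761.32; payment $2,761.32; balance $0.00

$2,761.32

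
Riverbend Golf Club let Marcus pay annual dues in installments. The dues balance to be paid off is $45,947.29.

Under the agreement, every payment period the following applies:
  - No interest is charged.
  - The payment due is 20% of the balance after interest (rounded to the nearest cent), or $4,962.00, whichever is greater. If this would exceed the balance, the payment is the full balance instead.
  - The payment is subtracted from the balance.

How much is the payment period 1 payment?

$9,189.46

Payment period 1: $45,947.29 − $9,189.46 → $36,757.83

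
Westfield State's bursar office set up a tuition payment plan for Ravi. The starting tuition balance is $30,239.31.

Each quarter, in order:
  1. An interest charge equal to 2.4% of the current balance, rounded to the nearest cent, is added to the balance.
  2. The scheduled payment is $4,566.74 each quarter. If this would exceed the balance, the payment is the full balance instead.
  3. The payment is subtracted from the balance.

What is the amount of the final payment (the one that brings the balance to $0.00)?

$1,369.23

# | Opening | Interest | Payment | End bal
1 | $30,239.31 | $725.74 | $4,566.74 | $26,398.31
2 | $26,398.31 | $633.56 | $4,566.74 | $22,465.13
3 | $22,465.13 | $539.16 | $4,566.74 | $18,437.55
4 | $18,437.55 | $442.50 | $4,566.74 | $14,313.31
5 | $14,313.31 | $343.52 | $4,566.74 | $10,090.09
6 | $10,090.09 | $242.16 | $4,566.74 | $5,765.51
7 | $5,765.51 | $138.37 | $4,566.74 | $1,337.14
8 | $1,337.14 | $32.09 | $1,369.23 | $0.00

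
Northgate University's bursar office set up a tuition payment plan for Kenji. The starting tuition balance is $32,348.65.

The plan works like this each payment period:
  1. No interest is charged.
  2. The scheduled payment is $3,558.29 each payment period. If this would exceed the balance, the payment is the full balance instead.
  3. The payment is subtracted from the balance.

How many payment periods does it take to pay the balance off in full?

10

# | Opening | Payment | End bal
1 | $32,348.65 | $3,558.29 | $28,790.36
2 | $28,790.36 | $3,558.29 | $25,232.07
3 | $25,232.07 | $3,558.29 | $21,673.78
4 | $21,673.78 | $3,558.29 | $18,115.49
5 | $18,115.49 | $3,558.29 | $14,557.20
6 | $14,557.20 | $3,558.29 | $10,998.91
7 | $10,998.91 | $3,558.29 | $7,440.62
8 | $7,440.62 | $3,558.29 | $3,882.33
9 | $3,882.33 | $3,558.29 | $324.04
10 | $324.04 | $324.04 | $0.00
Balance reaches $0.00 in payment period 10.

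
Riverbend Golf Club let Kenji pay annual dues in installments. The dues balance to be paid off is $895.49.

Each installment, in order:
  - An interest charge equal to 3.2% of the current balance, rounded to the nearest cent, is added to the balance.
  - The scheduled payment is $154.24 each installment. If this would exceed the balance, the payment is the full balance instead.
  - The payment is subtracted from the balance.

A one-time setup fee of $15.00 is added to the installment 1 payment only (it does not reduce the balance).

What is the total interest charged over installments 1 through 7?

Installment 1: opening $895.49; interest $28.66 → $924.15; payment $154.24 (+ $15.00 fee); balance $769.91
Installment 2: opening $769.91; interest $24.64 → $794.55; payment $154.24; balance $640.31
Installment 3: opening $640.31; interest $20.49 → $660.80; payment $154.24; balance $506.56
Installment 4: opening $506.56; interest $16.21 → $522.77; payment $154.24; balance $368.53
Installment 5: opening $368.53; interest $11.79 → $380.32; payment $154.24; balance $226.08
Installment 6: opening $226.08; interest $7.23 → $233.31; payment $154.24; balance $79.07
Installment 7: opening $79.07; interest $2.53 → $81.60; payment $81.60; balance $0.00
Total interest: $28.66 + $24.64 + $20.49 + $16.21 + $11.79 + $7.23 + $2.53 = $111.55

$111.55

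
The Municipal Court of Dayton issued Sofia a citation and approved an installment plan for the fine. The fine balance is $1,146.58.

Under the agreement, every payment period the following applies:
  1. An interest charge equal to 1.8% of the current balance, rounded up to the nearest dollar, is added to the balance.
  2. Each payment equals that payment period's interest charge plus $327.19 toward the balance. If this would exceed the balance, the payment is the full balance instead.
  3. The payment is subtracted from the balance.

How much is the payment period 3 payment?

Payment period 1: opening $1,146.58; interest $21.00 → $1,167.58; payment $348.19; balance $819.39
Payment period 2: opening $819.39; interest $15.00 → $834.39; payment $342.19; balance $492.20
Payment period 3: opening $492.20; interest $9.00 → $501.20; payment $336.19; balance $165.01

$336.19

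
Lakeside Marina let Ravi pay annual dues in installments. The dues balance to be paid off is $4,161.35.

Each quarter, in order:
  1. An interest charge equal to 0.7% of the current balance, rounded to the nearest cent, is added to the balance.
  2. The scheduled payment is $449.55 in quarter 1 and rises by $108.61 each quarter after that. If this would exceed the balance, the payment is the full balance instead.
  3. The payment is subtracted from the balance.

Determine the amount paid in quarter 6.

$942.43

Quarter 1: $4,161.35 +$29.13 interest = $4,190.48; pay $449.55 → $3,740.93
Quarter 2: $3,740.93 +$26.19 interest = $3,767.12; pay $558.16 → $3,208.96
Quarter 3: $3,208.96 +$22.46 interest = $3,231.42; pay $666.77 → $2,564.65
Quarter 4: $2,564.65 +$17.95 interest = $2,582.60; pay $775.38 → $1,807.22
Quarter 5: $1,807.22 +$12.65 interest = $1,819.87; pay $883.99 → $935.88
Quarter 6: $935.88 +$6.55 interest = $942.43; pay $942.43 → $0.00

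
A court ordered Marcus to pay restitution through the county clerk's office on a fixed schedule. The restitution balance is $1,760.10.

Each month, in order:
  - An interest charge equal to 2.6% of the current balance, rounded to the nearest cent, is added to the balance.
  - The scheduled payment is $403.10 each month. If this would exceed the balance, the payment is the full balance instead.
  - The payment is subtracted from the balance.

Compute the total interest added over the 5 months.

$133.45

Month 1: opening $1,760.10; interest $45.76 → $1,805.86; payment $403.10; balance $1,402.76
Month 2: opening $1,402.76; interest $36.47 → $1,439.23; payment $403.10; balance $1,036.13
Month 3: opening $1,036.13; interest $26.94 → $1,063.07; payment $403.10; balance $659.97
Month 4: opening $659.97; interest $17.16 → $677.13; payment $403.10; balance $274.03
Month 5: opening $274.03; interest $7.12 → $281.15; payment $281.15; balance $0.00
Total interest: $45.76 + $36.47 + $26.94 + $17.16 + $7.12 = $133.45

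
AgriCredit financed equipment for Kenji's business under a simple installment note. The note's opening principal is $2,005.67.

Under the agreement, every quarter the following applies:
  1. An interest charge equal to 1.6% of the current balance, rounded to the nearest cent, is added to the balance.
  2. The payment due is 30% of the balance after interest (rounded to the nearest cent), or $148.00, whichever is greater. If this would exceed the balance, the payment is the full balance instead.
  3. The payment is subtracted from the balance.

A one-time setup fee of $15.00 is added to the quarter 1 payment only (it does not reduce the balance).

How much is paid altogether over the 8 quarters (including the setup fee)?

Quarter 1: opening $2,005.67; interest $32.09 → $2,037.76; payment $611.33 (+ $15.00 fee); balance $1,426.43
Quarter 2: opening $1,426.43; interest $22.82 → $1,449.25; payment $434.78; balance $1,014.47
Quarter 3: opening $1,014.47; interest $16.23 → $1,030.70; payment $309.21; balance $721.49
Quarter 4: opening $721.49; interest $11.54 → $733.03; payment $219.91; balance $513.12
Quarter 5: opening $513.12; interest $8.21 → $521.33; payment $156.40; balance $364.93
Quarter 6: opening $364.93; interest $5.84 → $370.77; payment $148.00; balance $222.77
Quarter 7: opening $222.77; interest $3.56 → $226.33; payment $148.00; balance $78.33
Quarter 8: opening $78.33; interest $1.25 → $79.58; payment $79.58; balance $0.00
Total paid: $2,122.21

$2,122.21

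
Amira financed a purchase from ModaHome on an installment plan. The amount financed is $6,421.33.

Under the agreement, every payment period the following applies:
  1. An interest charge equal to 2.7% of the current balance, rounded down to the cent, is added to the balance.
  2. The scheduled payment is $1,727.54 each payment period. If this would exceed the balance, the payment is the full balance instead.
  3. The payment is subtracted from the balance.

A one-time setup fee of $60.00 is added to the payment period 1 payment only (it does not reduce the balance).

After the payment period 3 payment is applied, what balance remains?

$1,631.80

Payment period 1: $6,421.33 +$173.37 interest = $6,594.70; pay $1,727.54 (+ $60.00 fee) → $4,867.16
Payment period 2: $4,867.16 +$131.41 interest = $4,998.57; pay $1,727.54 → $3,271.03
Payment period 3: $3,271.03 +$88.31 interest = $3,359.34; pay $1,727.54 → $1,631.80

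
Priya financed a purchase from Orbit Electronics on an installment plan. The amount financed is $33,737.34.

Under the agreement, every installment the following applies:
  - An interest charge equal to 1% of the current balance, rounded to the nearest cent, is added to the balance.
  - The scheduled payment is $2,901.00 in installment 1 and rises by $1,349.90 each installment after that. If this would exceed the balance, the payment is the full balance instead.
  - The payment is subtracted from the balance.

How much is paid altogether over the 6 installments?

Installment 1: $33,737.34 +$337.37 interest = $34,074.71; pay $2,901.00 → $31,173.71
Installment 2: $31,173.71 +$311.74 interest = $31,485.45; pay $4,250.90 → $27,234.55
Installment 3: $27,234.55 +$272.35 interest = $27,506.90; pay $5,600.80 → $21,906.10
Installment 4: $21,906.10 +$219.06 interest = $22,125.16; pay $6,950.70 → $15,174.46
Installment 5: $15,174.46 +$151.74 interest = $15,326.20; pay $8,300.60 → $7,025.60
Installment 6: $7,025.60 +$70.26 interest = $7,095.86; pay $7,095.86 → $0.00
Total paid: $35,099.86

$35,099.86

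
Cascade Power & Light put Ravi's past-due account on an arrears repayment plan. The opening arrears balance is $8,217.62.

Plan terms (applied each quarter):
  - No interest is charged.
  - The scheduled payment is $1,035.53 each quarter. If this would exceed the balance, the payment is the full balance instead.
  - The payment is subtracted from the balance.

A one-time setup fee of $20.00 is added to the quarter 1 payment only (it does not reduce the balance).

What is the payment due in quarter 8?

$968.91

Quarter 1: opening $8,217.62; payment $1,035.53 (+ $20.00 fee); balance $7,182.09
Quarter 2: opening $7,182.09; payment $1,035.53; balance $6,146.56
Quarter 3: opening $6,146.56; payment $1,035.53; balance $5,111.03
Quarter 4: opening $5,111.03; payment $1,035.53; balance $4,075.50
Quarter 5: opening $4,075.50; payment $1,035.53; balance $3,039.97
Quarter 6: opening $3,039.97; payment $1,035.53; balance $2,004.44
Quarter 7: opening $2,004.44; payment $1,035.53; balance $968.91
Quarter 8: opening $968.91; payment $968.91; balance $0.00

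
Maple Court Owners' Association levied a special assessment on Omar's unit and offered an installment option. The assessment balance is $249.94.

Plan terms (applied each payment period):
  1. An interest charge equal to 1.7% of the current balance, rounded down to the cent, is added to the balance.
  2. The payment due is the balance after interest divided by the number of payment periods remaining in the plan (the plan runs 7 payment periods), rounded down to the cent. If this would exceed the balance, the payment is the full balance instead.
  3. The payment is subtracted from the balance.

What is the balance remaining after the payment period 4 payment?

Payment period 1: opening $249.94; interest $4.24 → $254.18; payment $36.31; balance $217.87
Payment period 2: opening $217.87; interest $3.70 → $221.57; payment $36.92; balance $184.65
Payment period 3: opening $184.65; interest $3.13 → $187.78; payment $37.55; balance $150.23
Payment period 4: opening $150.23; interest $2.55 → $152.78; payment $38.19; balance $114.59

$114.59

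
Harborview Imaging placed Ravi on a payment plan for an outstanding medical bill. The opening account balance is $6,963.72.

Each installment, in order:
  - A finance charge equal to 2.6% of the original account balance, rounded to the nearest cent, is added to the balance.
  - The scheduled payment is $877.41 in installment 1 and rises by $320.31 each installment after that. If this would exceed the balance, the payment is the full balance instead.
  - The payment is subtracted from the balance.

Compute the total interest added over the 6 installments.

$1,086.36

Installment 1: $6,963.72 +$181.06 interest = $7,144.78; pay $877.41 → $6,267.37
Installment 2: $6,267.37 +$181.06 interest = $6,448.43; pay $1,197.72 → $5,250.71
Installment 3: $5,250.71 +$181.06 interest = $5,431.77; pay $1,518.03 → $3,913.74
Installment 4: $3,913.74 +$181.06 interest = $4,094.80; pay $1,838.34 → $2,256.46
Installment 5: $2,256.46 +$181.06 interest = $2,437.52; pay $2,158.65 → $278.87
Installment 6: $278.87 +$181.06 interest = $459.93; pay $459.93 → $0.00
Total interest: $181.06 + $181.06 + $181.06 + $181.06 + $181.06 + $181.06 = $1,086.36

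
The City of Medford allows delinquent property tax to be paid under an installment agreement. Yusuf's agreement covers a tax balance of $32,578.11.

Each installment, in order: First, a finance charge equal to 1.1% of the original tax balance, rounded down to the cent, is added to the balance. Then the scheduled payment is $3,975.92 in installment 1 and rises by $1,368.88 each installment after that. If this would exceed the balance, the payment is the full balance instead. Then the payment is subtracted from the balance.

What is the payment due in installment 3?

# | Opening | Interest | Payment | End bal
1 | $32,578.11 | $358.35 | $3,975.92 | $28,960.54
2 | $28,960.54 | $358.35 | $5,344.80 | $23,974.09
3 | $23,974.09 | $358.35 | $6,713.68 | $17,618.76

$6,713.68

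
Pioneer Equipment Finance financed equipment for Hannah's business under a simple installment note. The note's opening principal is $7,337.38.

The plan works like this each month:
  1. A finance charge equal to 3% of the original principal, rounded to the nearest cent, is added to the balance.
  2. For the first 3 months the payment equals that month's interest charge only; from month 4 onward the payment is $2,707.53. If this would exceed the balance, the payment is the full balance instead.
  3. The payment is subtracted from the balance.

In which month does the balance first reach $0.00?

# | Opening | Interest | Payment | End bal
1 | $7,337.38 | $220.12 | $220.12 | $7,337.38
2 | $7,337.38 | $220.12 | $220.12 | $7,337.38
3 | $7,337.38 | $220.12 | $220.12 | $7,337.38
4 | $7,337.38 | $220.12 | $2,707.53 | $4,849.97
5 | $4,849.97 | $220.12 | $2,707.53 | $2,362.56
6 | $2,362.56 | $220.12 | $2,582.68 | $0.00
Balance reaches $0.00 in month 6.

6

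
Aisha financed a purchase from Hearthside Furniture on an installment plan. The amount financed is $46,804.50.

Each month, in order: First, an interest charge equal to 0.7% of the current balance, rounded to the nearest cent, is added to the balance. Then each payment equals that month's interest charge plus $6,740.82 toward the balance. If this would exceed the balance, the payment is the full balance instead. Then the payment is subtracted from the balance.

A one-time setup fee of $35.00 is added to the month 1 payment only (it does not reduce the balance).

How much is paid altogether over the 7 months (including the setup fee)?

Month 1: opening $46,804.50; interest $327.63 → $47,132.13; payment $7,068.45 (+ $35.00 fee); balance $40,063.68
Month 2: opening $40,063.68; interest $280.45 → $40,344.13; payment $7,021.27; balance $33,322.86
Month 3: opening $33,322.86; interest $233.26 → $33,556.12; payment $6,974.08; balance $26,582.04
Month 4: opening $26,582.04; interest $186.07 → $26,768.11; payment $6,926.89; balance $19,841.22
Month 5: opening $19,841.22; interest $138.89 → $19,980.11; payment $6,879.71; balance $13,100.40
Month 6: opening $13,100.40; interest $91.70 → $13,192.10; payment $6,832.52; balance $6,359.58
Month 7: opening $6,359.58; interest $44.52 → $6,404.10; payment $6,404.10; balance $0.00
Total paid: $48,142.02

$48,142.02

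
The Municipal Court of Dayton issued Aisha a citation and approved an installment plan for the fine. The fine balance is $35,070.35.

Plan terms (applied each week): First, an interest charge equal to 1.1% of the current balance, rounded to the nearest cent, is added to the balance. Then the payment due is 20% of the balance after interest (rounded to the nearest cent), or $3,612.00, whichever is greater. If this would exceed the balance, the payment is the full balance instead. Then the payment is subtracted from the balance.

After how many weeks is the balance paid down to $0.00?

9

Week 1: opening $35,070.35; interest $385.77 → $35,456.12; payment $7,091.22; balance $28,364.90
Week 2: opening $28,364.90; interest $312.01 → $28,676.91; payment $5,735.38; balance $22,941.53
Week 3: opening $22,941.53; interest $252.36 → $23,193.89; payment $4,638.78; balance $18,555.11
Week 4: opening $18,555.11; interest $204.11 → $18,759.22; payment $3,751.84; balance $15,007.38
Week 5: opening $15,007.38; interest $165.08 → $15,172.46; payment $3,612.00; balance $11,560.46
Week 6: opening $11,560.46; interest $127.17 → $11,687.63; payment $3,612.00; balance $8,075.63
Week 7: opening $8,075.63; interest $88.83 → $8,164.46; payment $3,612.00; balance $4,552.46
Week 8: opening $4,552.46; interest $50.08 → $4,602.54; payment $3,612.00; balance $990.54
Week 9: opening $990.54; interest $10.90 → $1,001.44; payment $1,001.44; balance $0.00
Balance reaches $0.00 in week 9.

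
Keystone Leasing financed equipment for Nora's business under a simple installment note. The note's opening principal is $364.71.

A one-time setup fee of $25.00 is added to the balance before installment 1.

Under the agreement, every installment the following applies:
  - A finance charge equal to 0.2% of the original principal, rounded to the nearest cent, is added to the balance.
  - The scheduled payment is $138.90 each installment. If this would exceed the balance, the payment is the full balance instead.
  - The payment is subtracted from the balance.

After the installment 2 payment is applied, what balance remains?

$113.37

Installment 1: opening $389.71; interest $0.73 → $390.44; payment $138.90; balance $251.54
Installment 2: opening $251.54; interest $0.73 → $252.27; payment $138.90; balance $113.37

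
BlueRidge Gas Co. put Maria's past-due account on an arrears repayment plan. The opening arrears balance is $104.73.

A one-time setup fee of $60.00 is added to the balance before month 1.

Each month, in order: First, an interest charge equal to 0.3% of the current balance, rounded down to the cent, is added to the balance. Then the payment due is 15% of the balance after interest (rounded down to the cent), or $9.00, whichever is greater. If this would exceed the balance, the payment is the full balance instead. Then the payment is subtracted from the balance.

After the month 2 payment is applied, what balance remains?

# | Opening | Interest | Payment | End bal
1 | $164.73 | $0.49 | $24.78 | $140.44
2 | $140.44 | $0.42 | $21.12 | $119.74

$119.74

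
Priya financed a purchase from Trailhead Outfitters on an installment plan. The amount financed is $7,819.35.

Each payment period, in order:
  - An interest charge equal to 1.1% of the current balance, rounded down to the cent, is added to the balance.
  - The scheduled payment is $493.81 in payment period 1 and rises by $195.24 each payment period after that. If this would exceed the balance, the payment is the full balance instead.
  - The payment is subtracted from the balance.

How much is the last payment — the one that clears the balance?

$700.38

Payment period 1: opening $7,819.35; interest $86.01 → $7,905.36; payment $493.81; balance $7,411.55
Payment period 2: opening $7,411.55; interest $81.52 → $7,493.07; payment $689.05; balance $6,804.02
Payment period 3: opening $6,804.02; interest $74.84 → $6,878.86; payment $884.29; balance $5,994.57
Payment period 4: opening $5,994.57; interest $65.94 → $6,060.51; payment $1,079.53; balance $4,980.98
Payment period 5: opening $4,980.98; interest $54.79 → $5,035.77; payment $1,274.77; balance $3,761.00
Payment period 6: opening $3,761.00; interest $41.37 → $3,802.37; payment $1,470.01; balance $2,332.36
Payment period 7: opening $2,332.36; interest $25.65 → $2,358.01; payment $1,665.25; balance $692.76
Payment period 8: opening $692.76; interest $7.62 → $700.38; payment $700.38; balance $0.00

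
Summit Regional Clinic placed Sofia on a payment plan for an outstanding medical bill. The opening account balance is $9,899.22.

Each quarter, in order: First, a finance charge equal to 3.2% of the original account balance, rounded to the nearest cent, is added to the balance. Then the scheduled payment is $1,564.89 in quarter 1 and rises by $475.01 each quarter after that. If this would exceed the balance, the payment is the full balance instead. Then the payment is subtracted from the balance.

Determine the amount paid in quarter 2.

Quarter 1: opening $9,899.22; interest $316.78 → $10,216.00; payment $1,564.89; balance $8,651.11
Quarter 2: opening $8,651.11; interest $316.78 → $8,967.89; payment $2,039.90; balance $6,927.99

$2,039.90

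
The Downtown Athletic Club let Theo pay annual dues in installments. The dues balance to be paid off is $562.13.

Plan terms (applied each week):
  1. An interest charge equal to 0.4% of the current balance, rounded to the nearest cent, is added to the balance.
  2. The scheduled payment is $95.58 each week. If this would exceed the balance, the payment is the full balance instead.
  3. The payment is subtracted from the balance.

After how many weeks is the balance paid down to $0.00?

Week 1: $562.13 +$2.25 interest = $564.38; pay $95.58 → $468.80
Week 2: $468.80 +$1.88 interest = $470.68; pay $95.58 → $375.10
Week 3: $375.10 +$1.50 interest = $376.60; pay $95.58 → $281.02
Week 4: $281.02 +$1.12 interest = $282.14; pay $95.58 → $186.56
Week 5: $186.56 +$0.75 interest = $187.31; pay $95.58 → $91.73
Week 6: $91.73 +$0.37 interest = $92.10; pay $92.10 → $0.00
Balance reaches $0.00 in week 6.

6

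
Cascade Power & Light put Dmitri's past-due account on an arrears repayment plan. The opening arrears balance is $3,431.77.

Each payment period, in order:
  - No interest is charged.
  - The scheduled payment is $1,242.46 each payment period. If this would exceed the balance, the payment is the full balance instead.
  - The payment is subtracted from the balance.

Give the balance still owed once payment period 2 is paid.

Payment period 1: opening $3,431.77; payment $1,242.46; balance $2,189.31
Payment period 2: opening $2,189.31; payment $1,242.46; balance $946.85

$946.85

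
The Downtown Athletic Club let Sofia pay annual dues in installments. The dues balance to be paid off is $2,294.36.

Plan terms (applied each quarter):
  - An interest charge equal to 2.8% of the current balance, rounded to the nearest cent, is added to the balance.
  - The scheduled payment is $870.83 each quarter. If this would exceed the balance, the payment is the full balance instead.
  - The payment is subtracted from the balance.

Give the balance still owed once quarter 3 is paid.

Quarter 1: opening $2,294.36; interest $64.24 → $2,358.60; payment $870.83; balance $1,487.77
Quarter 2: opening $1,487.77; interest $41.66 → $1,529.43; payment $870.83; balance $658.60
Quarter 3: opening $658.60; interest $18.44 → $677.04; payment $677.04; balance $0.00

$0.00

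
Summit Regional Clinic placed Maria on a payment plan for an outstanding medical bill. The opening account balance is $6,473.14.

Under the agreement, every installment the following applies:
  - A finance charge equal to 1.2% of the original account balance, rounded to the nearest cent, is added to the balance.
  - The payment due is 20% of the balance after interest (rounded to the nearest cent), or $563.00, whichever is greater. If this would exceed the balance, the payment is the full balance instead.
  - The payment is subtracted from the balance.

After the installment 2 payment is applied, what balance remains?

$4,254.67

# | Opening | Interest | Payment | End bal
1 | $6,473.14 | $77.68 | $1,310.16 | $5,240.66
2 | $5,240.66 | $77.68 | $1,063.67 | $4,254.67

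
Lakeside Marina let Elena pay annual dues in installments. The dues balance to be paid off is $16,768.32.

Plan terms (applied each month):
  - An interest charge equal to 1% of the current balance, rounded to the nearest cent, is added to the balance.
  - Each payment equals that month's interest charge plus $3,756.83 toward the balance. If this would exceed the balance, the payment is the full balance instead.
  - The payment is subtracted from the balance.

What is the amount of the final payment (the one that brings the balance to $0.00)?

Month 1: opening $16,768.32; interest $167.68 → $16,936.00; payment $3,924.51; balance $13,011.49
Month 2: opening $13,011.49; interest $130.11 → $13,141.60; payment $3,886.94; balance $9,254.66
Month 3: opening $9,254.66; interest $92.55 → $9,347.21; payment $3,849.38; balance $5,497.83
Month 4: opening $5,497.83; interest $54.98 → $5,552.81; payment $3,811.81; balance $1,741.00
Month 5: opening $1,741.00; interest $17.41 → $1,758.41; payment $1,758.41; balance $0.00

$1,758.41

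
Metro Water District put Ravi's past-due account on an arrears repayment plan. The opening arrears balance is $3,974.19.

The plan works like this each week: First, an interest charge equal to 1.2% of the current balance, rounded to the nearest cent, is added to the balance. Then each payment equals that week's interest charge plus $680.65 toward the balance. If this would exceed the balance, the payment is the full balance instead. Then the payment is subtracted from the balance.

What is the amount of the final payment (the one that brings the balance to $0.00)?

$577.79

Week 1: $3,974.19 +$47.69 interest = $4,021.88; pay $728.34 → $3,293.54
Week 2: $3,293.54 +$39.52 interest = $3,333.06; pay $720.17 → $2,612.89
Week 3: $2,612.89 +$31.35 interest = $2,644.24; pay $712.00 → $1,932.24
Week 4: $1,932.24 +$23.19 interest = $1,955.43; pay $703.84 → $1,251.59
Week 5: $1,251.59 +$15.02 interest = $1,266.61; pay $695.67 → $570.94
Week 6: $570.94 +$6.85 interest = $577.79; pay $577.79 → $0.00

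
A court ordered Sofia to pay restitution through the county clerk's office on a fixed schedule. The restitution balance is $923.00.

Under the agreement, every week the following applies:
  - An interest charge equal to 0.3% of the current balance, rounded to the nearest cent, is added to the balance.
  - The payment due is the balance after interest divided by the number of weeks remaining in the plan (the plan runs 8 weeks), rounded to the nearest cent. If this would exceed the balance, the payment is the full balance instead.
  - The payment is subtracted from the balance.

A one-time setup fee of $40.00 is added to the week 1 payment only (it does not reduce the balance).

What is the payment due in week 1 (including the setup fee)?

Week 1: opening $923.00; interest $2.77 → $925.77; payment $115.72 (+ $40.00 fee); balance $810.05

$155.72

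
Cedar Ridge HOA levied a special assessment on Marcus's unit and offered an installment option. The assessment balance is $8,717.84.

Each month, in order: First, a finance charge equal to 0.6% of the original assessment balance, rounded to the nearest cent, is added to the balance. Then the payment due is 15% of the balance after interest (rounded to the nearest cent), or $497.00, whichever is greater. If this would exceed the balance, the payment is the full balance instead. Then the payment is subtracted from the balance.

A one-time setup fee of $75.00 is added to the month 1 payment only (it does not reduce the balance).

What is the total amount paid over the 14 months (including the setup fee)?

$9,525.18

# | Opening | Interest | Payment | Fee | End bal
1 | $8,717.84 | $52.31 | $1,315.52 | $75.00 | $7,454.63
2 | $7,454.63 | $52.31 | $1,126.04 | — | $6,380.90
3 | $6,380.90 | $52.31 | $964.98 | — | $5,468.23
4 | $5,468.23 | $52.31 | $828.08 | — | $4,692.46
5 | $4,692.46 | $52.31 | $711.72 | — | $4,033.05
6 | $4,033.05 | $52.31 | $612.80 | — | $3,472.56
7 | $3,472.56 | $52.31 | $528.73 | — | $2,996.14
8 | $2,996.14 | $52.31 | $497.00 | — | $2,551.45
9 | $2,551.45 | $52.31 | $497.00 | — | $2,106.76
10 | $2,106.76 | $52.31 | $497.00 | — | $1,662.07
11 | $1,662.07 | $52.31 | $497.00 | — | $1,217.38
12 | $1,217.38 | $52.31 | $497.00 | — | $772.69
13 | $772.69 | $52.31 | $497.00 | — | $328.00
14 | $328.00 | $52.31 | $380.31 | — | $0.00
Total paid: $9,525.18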